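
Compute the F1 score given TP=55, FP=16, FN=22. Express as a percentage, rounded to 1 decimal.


Precision = TP / (TP + FP) = 55 / 71 = 0.7746
Recall = TP / (TP + FN) = 55 / 77 = 0.7143
F1 = 2 * P * R / (P + R)
= 2 * 0.7746 * 0.7143 / (0.7746 + 0.7143)
= 1.1066 / 1.4889
= 0.7432
As percentage: 74.3%

74.3


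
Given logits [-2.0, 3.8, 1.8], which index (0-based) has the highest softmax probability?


Softmax is a monotonic transformation, so it preserves the argmax.
We need to find the index of the maximum logit.
Index 0: -2.0
Index 1: 3.8
Index 2: 1.8
Maximum logit = 3.8 at index 1

1


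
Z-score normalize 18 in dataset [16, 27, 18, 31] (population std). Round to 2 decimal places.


Mean = (16 + 27 + 18 + 31) / 4 = 23.0
Variance = sum((x_i - mean)^2) / n = 38.5
Std = sqrt(38.5) = 6.2048
Z = (x - mean) / std
= (18 - 23.0) / 6.2048
= -5.0 / 6.2048
= -0.81

-0.81


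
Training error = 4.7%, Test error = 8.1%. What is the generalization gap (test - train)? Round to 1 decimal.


Generalization gap = test_error - train_error
= 8.1 - 4.7
= 3.4%
A moderate gap.

3.4


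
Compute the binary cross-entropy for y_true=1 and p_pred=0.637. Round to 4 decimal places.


For y=1: Loss = -log(p)
= -log(0.637)
= -(-0.451)
= 0.4510

0.4510


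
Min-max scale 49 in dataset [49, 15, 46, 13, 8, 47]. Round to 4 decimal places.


Min = 8, Max = 49
Range = 49 - 8 = 41
Scaled = (x - min) / (max - min)
= (49 - 8) / 41
= 41 / 41
= 1.0000

1.0000


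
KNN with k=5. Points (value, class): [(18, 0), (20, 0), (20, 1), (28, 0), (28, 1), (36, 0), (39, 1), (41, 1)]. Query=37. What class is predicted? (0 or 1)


Distances from query 37:
Point 36 (class 0): distance = 1
Point 39 (class 1): distance = 2
Point 41 (class 1): distance = 4
Point 28 (class 0): distance = 9
Point 28 (class 1): distance = 9
K=5 nearest neighbors: classes = [0, 1, 1, 0, 1]
Votes for class 1: 3 / 5
Majority vote => class 1

1


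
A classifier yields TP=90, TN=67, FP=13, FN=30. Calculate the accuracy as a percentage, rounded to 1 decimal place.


Accuracy = (TP + TN) / (TP + TN + FP + FN) * 100
= (90 + 67) / (90 + 67 + 13 + 30)
= 157 / 200
= 0.785
= 78.5%

78.5


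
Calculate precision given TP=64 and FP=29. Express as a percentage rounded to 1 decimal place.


Precision = TP / (TP + FP) * 100
= 64 / (64 + 29)
= 64 / 93
= 0.6882
= 68.8%

68.8


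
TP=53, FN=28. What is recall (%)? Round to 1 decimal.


Recall = TP / (TP + FN) * 100
= 53 / (53 + 28)
= 53 / 81
= 0.6543
= 65.4%

65.4


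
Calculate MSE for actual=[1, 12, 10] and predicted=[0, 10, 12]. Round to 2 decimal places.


Differences: [1, 2, -2]
Squared errors: [1, 4, 4]
Sum of squared errors = 9
MSE = 9 / 3 = 3.00

3.00


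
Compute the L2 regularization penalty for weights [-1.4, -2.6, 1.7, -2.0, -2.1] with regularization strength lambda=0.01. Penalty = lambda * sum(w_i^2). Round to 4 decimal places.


Squaring each weight:
(-1.4)^2 = 1.96
(-2.6)^2 = 6.76
1.7^2 = 2.89
(-2.0)^2 = 4.0
(-2.1)^2 = 4.41
Sum of squares = 20.02
Penalty = 0.01 * 20.02 = 0.2002

0.2002


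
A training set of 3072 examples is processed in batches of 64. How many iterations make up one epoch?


Iterations per epoch = dataset_size / batch_size
= 3072 / 64
= 48

48


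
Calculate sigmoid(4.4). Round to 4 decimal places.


sigmoid(z) = 1 / (1 + exp(-z))
exp(-(4.4)) = exp(-4.4) = 0.0123
1 + 0.0123 = 1.0123
1 / 1.0123 = 0.9879

0.9879


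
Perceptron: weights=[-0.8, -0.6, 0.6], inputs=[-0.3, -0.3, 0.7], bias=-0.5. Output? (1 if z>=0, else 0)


z = w . x + b
= -0.8*-0.3 + -0.6*-0.3 + 0.6*0.7 + -0.5
= 0.24 + 0.18 + 0.42 + -0.5
= 0.84 + -0.5
= 0.34
Since z = 0.34 >= 0, output = 1

1


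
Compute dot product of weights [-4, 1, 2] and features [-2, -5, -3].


Element-wise products:
-4 * -2 = 8
1 * -5 = -5
2 * -3 = -6
Sum = 8 + -5 + -6
= -3

-3


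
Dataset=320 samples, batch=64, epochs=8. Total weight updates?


Iterations per epoch = 320 / 64 = 5
Total updates = iterations_per_epoch * epochs
= 5 * 8
= 40

40


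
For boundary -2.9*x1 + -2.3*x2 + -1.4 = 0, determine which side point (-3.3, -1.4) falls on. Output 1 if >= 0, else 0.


Compute -2.9 * -3.3 + -2.3 * -1.4 + -1.4
= 9.57 + 3.22 + -1.4
= 11.39
Since 11.39 >= 0, the point is on the positive side.

1


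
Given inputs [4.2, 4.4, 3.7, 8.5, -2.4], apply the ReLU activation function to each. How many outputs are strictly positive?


ReLU(x) = max(0, x) for each element:
ReLU(4.2) = 4.2
ReLU(4.4) = 4.4
ReLU(3.7) = 3.7
ReLU(8.5) = 8.5
ReLU(-2.4) = 0
Active neurons (>0): 4

4


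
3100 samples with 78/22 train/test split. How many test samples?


Train samples = 3100 * 78% = 2418
Test samples = 3100 - 2418
= 682

682


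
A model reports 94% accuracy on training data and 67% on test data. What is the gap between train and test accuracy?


Gap = train_accuracy - test_accuracy
= 94 - 67
= 27%
This large gap strongly indicates overfitting.

27


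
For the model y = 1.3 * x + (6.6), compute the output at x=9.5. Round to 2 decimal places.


y = 1.3 * 9.5 + (6.6)
= 12.35 + (6.6)
= 18.95

18.95


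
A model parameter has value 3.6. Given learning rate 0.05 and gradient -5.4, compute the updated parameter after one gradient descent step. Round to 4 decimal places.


w_new = w_old - lr * gradient
= 3.6 - 0.05 * -5.4
= 3.6 - (-0.27)
= 3.8700

3.8700


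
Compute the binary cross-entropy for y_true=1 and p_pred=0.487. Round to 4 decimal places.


For y=1: Loss = -log(p)
= -log(0.487)
= -(-0.7195)
= 0.7195

0.7195


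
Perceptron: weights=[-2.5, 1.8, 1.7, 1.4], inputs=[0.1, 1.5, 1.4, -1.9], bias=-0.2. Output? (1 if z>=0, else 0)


z = w . x + b
= -2.5*0.1 + 1.8*1.5 + 1.7*1.4 + 1.4*-1.9 + -0.2
= -0.25 + 2.7 + 2.38 + -2.66 + -0.2
= 2.17 + -0.2
= 1.97
Since z = 1.97 >= 0, output = 1

1


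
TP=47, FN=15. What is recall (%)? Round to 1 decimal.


Recall = TP / (TP + FN) * 100
= 47 / (47 + 15)
= 47 / 62
= 0.7581
= 75.8%

75.8


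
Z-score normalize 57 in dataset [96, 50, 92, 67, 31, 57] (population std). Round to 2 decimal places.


Mean = (96 + 50 + 92 + 67 + 31 + 57) / 6 = 65.5
Variance = sum((x_i - mean)^2) / n = 522.9167
Std = sqrt(522.9167) = 22.8674
Z = (x - mean) / std
= (57 - 65.5) / 22.8674
= -8.5 / 22.8674
= -0.37

-0.37


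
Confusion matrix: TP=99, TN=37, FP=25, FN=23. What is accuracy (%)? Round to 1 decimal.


Accuracy = (TP + TN) / (TP + TN + FP + FN) * 100
= (99 + 37) / (99 + 37 + 25 + 23)
= 136 / 184
= 0.7391
= 73.9%

73.9


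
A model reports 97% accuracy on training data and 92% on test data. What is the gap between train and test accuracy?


Gap = train_accuracy - test_accuracy
= 97 - 92
= 5%
This moderate gap may indicate mild overfitting.

5


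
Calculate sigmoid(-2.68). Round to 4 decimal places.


sigmoid(z) = 1 / (1 + exp(-z))
exp(-(-2.68)) = exp(2.68) = 14.5851
1 + 14.5851 = 15.5851
1 / 15.5851 = 0.0642

0.0642


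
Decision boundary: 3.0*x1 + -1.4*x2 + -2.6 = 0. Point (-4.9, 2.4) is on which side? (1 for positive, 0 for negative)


Compute 3.0 * -4.9 + -1.4 * 2.4 + -2.6
= -14.7 + -3.36 + -2.6
= -20.66
Since -20.66 < 0, the point is on the negative side.

0


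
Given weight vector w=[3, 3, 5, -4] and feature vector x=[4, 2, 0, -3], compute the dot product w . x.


Element-wise products:
3 * 4 = 12
3 * 2 = 6
5 * 0 = 0
-4 * -3 = 12
Sum = 12 + 6 + 0 + 12
= 30

30


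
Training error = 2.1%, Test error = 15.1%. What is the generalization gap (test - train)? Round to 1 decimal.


Generalization gap = test_error - train_error
= 15.1 - 2.1
= 13.0%
A large gap suggests overfitting.

13.0


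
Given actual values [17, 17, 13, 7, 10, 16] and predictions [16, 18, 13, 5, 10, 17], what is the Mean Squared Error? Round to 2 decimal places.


Differences: [1, -1, 0, 2, 0, -1]
Squared errors: [1, 1, 0, 4, 0, 1]
Sum of squared errors = 7
MSE = 7 / 6 = 1.17

1.17


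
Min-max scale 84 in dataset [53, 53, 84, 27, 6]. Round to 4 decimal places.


Min = 6, Max = 84
Range = 84 - 6 = 78
Scaled = (x - min) / (max - min)
= (84 - 6) / 78
= 78 / 78
= 1.0000

1.0000


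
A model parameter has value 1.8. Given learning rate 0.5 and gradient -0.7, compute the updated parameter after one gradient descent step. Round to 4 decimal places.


w_new = w_old - lr * gradient
= 1.8 - 0.5 * -0.7
= 1.8 - (-0.35)
= 2.1500

2.1500


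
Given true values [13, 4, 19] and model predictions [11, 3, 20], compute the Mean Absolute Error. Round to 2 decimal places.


Absolute errors: [2, 1, 1]
Sum of absolute errors = 4
MAE = 4 / 3 = 1.33

1.33


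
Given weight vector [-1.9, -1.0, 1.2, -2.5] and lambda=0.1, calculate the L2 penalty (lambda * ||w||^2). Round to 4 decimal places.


Squaring each weight:
(-1.9)^2 = 3.61
(-1.0)^2 = 1.0
1.2^2 = 1.44
(-2.5)^2 = 6.25
Sum of squares = 12.3
Penalty = 0.1 * 12.3 = 1.2300

1.2300


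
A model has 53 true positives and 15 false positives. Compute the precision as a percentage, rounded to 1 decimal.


Precision = TP / (TP + FP) * 100
= 53 / (53 + 15)
= 53 / 68
= 0.7794
= 77.9%

77.9


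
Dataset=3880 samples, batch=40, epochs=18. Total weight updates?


Iterations per epoch = 3880 / 40 = 97
Total updates = iterations_per_epoch * epochs
= 97 * 18
= 1746

1746


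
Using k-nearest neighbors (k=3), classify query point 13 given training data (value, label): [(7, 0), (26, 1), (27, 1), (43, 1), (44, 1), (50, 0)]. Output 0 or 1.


Distances from query 13:
Point 7 (class 0): distance = 6
Point 26 (class 1): distance = 13
Point 27 (class 1): distance = 14
K=3 nearest neighbors: classes = [0, 1, 1]
Votes for class 1: 2 / 3
Majority vote => class 1

1


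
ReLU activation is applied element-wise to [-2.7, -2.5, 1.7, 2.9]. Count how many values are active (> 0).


ReLU(x) = max(0, x) for each element:
ReLU(-2.7) = 0
ReLU(-2.5) = 0
ReLU(1.7) = 1.7
ReLU(2.9) = 2.9
Active neurons (>0): 2

2


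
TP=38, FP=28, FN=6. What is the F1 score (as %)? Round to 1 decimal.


Precision = TP / (TP + FP) = 38 / 66 = 0.5758
Recall = TP / (TP + FN) = 38 / 44 = 0.8636
F1 = 2 * P * R / (P + R)
= 2 * 0.5758 * 0.8636 / (0.5758 + 0.8636)
= 0.9945 / 1.4394
= 0.6909
As percentage: 69.1%

69.1


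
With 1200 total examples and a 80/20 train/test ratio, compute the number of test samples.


Train samples = 1200 * 80% = 960
Test samples = 1200 - 960
= 240

240


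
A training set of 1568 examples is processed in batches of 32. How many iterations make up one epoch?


Iterations per epoch = dataset_size / batch_size
= 1568 / 32
= 49

49


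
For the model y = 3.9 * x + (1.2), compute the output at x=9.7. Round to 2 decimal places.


y = 3.9 * 9.7 + (1.2)
= 37.83 + (1.2)
= 39.03

39.03


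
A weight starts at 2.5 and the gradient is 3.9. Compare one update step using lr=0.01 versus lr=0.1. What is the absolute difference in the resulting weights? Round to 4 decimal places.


With lr=0.01: w_new = 2.5 - 0.01 * 3.9 = 2.461
With lr=0.1: w_new = 2.5 - 0.1 * 3.9 = 2.11
Absolute difference = |2.461 - 2.11|
= 0.3510

0.3510


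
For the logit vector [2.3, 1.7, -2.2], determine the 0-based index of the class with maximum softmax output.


Softmax is a monotonic transformation, so it preserves the argmax.
We need to find the index of the maximum logit.
Index 0: 2.3
Index 1: 1.7
Index 2: -2.2
Maximum logit = 2.3 at index 0

0


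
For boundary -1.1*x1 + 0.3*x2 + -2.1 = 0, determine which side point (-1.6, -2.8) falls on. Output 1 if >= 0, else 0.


Compute -1.1 * -1.6 + 0.3 * -2.8 + -2.1
= 1.76 + -0.84 + -2.1
= -1.18
Since -1.18 < 0, the point is on the negative side.

0


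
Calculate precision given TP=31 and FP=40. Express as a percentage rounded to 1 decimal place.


Precision = TP / (TP + FP) * 100
= 31 / (31 + 40)
= 31 / 71
= 0.4366
= 43.7%

43.7


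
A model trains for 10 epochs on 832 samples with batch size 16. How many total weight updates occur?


Iterations per epoch = 832 / 16 = 52
Total updates = iterations_per_epoch * epochs
= 52 * 10
= 520

520


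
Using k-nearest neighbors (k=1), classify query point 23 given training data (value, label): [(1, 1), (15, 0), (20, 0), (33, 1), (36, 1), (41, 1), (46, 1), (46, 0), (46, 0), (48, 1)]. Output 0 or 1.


Distances from query 23:
Point 20 (class 0): distance = 3
K=1 nearest neighbors: classes = [0]
Votes for class 1: 0 / 1
Majority vote => class 0

0


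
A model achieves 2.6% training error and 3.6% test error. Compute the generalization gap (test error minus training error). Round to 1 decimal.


Generalization gap = test_error - train_error
= 3.6 - 2.6
= 1.0%
A small gap suggests good generalization.

1.0


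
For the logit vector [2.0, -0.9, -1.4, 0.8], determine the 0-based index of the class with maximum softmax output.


Softmax is a monotonic transformation, so it preserves the argmax.
We need to find the index of the maximum logit.
Index 0: 2.0
Index 1: -0.9
Index 2: -1.4
Index 3: 0.8
Maximum logit = 2.0 at index 0

0


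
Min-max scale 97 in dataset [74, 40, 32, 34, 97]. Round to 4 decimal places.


Min = 32, Max = 97
Range = 97 - 32 = 65
Scaled = (x - min) / (max - min)
= (97 - 32) / 65
= 65 / 65
= 1.0000

1.0000


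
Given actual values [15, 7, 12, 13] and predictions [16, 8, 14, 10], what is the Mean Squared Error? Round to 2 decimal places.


Differences: [-1, -1, -2, 3]
Squared errors: [1, 1, 4, 9]
Sum of squared errors = 15
MSE = 15 / 4 = 3.75

3.75


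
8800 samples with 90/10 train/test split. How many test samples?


Train samples = 8800 * 90% = 7920
Test samples = 8800 - 7920
= 880

880


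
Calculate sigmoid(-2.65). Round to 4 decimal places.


sigmoid(z) = 1 / (1 + exp(-z))
exp(-(-2.65)) = exp(2.65) = 14.154
1 + 14.154 = 15.154
1 / 15.154 = 0.0660

0.0660


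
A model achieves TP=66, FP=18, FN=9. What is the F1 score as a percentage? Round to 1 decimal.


Precision = TP / (TP + FP) = 66 / 84 = 0.7857
Recall = TP / (TP + FN) = 66 / 75 = 0.88
F1 = 2 * P * R / (P + R)
= 2 * 0.7857 * 0.88 / (0.7857 + 0.88)
= 1.3829 / 1.6657
= 0.8302
As percentage: 83.0%

83.0


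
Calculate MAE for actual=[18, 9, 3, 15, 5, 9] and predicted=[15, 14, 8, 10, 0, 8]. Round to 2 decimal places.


Absolute errors: [3, 5, 5, 5, 5, 1]
Sum of absolute errors = 24
MAE = 24 / 6 = 4.00

4.00


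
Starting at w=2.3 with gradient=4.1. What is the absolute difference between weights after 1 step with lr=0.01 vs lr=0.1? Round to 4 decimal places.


With lr=0.01: w_new = 2.3 - 0.01 * 4.1 = 2.259
With lr=0.1: w_new = 2.3 - 0.1 * 4.1 = 1.89
Absolute difference = |2.259 - 1.89|
= 0.3690

0.3690


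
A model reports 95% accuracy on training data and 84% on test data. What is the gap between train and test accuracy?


Gap = train_accuracy - test_accuracy
= 95 - 84
= 11%
This gap suggests the model is overfitting.

11


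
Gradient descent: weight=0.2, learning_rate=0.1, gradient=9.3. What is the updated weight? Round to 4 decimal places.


w_new = w_old - lr * gradient
= 0.2 - 0.1 * 9.3
= 0.2 - (0.93)
= -0.7300

-0.7300


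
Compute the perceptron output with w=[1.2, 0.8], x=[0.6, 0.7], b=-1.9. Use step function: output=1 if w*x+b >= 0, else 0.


z = w . x + b
= 1.2*0.6 + 0.8*0.7 + -1.9
= 0.72 + 0.56 + -1.9
= 1.28 + -1.9
= -0.62
Since z = -0.62 < 0, output = 0

0


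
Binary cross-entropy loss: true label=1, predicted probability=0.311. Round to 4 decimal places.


For y=1: Loss = -log(p)
= -log(0.311)
= -(-1.168)
= 1.1680

1.1680


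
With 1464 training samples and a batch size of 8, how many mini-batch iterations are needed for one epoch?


Iterations per epoch = dataset_size / batch_size
= 1464 / 8
= 183

183


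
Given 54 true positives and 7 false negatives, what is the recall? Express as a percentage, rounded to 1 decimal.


Recall = TP / (TP + FN) * 100
= 54 / (54 + 7)
= 54 / 61
= 0.8852
= 88.5%

88.5


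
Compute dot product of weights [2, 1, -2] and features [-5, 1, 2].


Element-wise products:
2 * -5 = -10
1 * 1 = 1
-2 * 2 = -4
Sum = -10 + 1 + -4
= -13

-13


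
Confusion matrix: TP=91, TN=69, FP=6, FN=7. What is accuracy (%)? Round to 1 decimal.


Accuracy = (TP + TN) / (TP + TN + FP + FN) * 100
= (91 + 69) / (91 + 69 + 6 + 7)
= 160 / 173
= 0.9249
= 92.5%

92.5


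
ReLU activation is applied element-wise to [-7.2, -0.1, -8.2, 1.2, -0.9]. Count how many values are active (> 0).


ReLU(x) = max(0, x) for each element:
ReLU(-7.2) = 0
ReLU(-0.1) = 0
ReLU(-8.2) = 0
ReLU(1.2) = 1.2
ReLU(-0.9) = 0
Active neurons (>0): 1

1


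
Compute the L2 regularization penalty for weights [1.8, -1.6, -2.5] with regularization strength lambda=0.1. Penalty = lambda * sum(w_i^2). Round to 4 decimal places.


Squaring each weight:
1.8^2 = 3.24
(-1.6)^2 = 2.56
(-2.5)^2 = 6.25
Sum of squares = 12.05
Penalty = 0.1 * 12.05 = 1.2050

1.2050


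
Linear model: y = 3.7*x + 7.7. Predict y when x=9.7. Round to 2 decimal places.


y = 3.7 * 9.7 + (7.7)
= 35.89 + (7.7)
= 43.59

43.59


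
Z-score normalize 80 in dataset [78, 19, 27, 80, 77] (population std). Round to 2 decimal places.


Mean = (78 + 19 + 27 + 80 + 77) / 5 = 56.2
Variance = sum((x_i - mean)^2) / n = 742.16
Std = sqrt(742.16) = 27.2426
Z = (x - mean) / std
= (80 - 56.2) / 27.2426
= 23.8 / 27.2426
= 0.87

0.87


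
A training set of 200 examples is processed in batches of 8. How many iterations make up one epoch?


Iterations per epoch = dataset_size / batch_size
= 200 / 8
= 25

25


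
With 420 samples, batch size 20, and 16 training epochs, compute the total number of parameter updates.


Iterations per epoch = 420 / 20 = 21
Total updates = iterations_per_epoch * epochs
= 21 * 16
= 336

336


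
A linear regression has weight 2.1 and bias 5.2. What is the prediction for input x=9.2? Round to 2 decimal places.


y = 2.1 * 9.2 + (5.2)
= 19.32 + (5.2)
= 24.52

24.52


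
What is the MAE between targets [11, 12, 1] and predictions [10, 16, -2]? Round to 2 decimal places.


Absolute errors: [1, 4, 3]
Sum of absolute errors = 8
MAE = 8 / 3 = 2.67

2.67


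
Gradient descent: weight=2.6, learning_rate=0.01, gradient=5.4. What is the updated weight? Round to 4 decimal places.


w_new = w_old - lr * gradient
= 2.6 - 0.01 * 5.4
= 2.6 - (0.054)
= 2.5460

2.5460


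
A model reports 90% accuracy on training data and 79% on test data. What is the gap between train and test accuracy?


Gap = train_accuracy - test_accuracy
= 90 - 79
= 11%
This gap suggests the model is overfitting.

11


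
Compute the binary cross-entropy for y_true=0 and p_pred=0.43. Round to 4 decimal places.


For y=0: Loss = -log(1-p)
= -log(1 - 0.43)
= -log(0.57)
= -(-0.5621)
= 0.5621

0.5621


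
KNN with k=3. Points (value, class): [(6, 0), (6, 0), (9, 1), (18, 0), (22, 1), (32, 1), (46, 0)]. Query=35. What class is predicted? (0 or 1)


Distances from query 35:
Point 32 (class 1): distance = 3
Point 46 (class 0): distance = 11
Point 22 (class 1): distance = 13
K=3 nearest neighbors: classes = [1, 0, 1]
Votes for class 1: 2 / 3
Majority vote => class 1

1


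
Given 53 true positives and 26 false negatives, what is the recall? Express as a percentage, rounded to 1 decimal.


Recall = TP / (TP + FN) * 100
= 53 / (53 + 26)
= 53 / 79
= 0.6709
= 67.1%

67.1


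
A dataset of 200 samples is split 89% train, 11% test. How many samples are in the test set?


Train samples = 200 * 89% = 178
Test samples = 200 - 178
= 22

22


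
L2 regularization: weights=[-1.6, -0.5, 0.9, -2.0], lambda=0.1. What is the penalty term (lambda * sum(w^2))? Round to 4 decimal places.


Squaring each weight:
(-1.6)^2 = 2.56
(-0.5)^2 = 0.25
0.9^2 = 0.81
(-2.0)^2 = 4.0
Sum of squares = 7.62
Penalty = 0.1 * 7.62 = 0.7620

0.7620


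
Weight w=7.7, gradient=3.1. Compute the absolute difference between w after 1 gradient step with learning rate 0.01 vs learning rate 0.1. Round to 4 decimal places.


With lr=0.01: w_new = 7.7 - 0.01 * 3.1 = 7.669
With lr=0.1: w_new = 7.7 - 0.1 * 3.1 = 7.39
Absolute difference = |7.669 - 7.39|
= 0.2790

0.2790


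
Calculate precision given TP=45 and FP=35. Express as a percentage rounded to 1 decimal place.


Precision = TP / (TP + FP) * 100
= 45 / (45 + 35)
= 45 / 80
= 0.5625
= 56.3%

56.3


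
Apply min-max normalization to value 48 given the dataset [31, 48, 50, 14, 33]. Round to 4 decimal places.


Min = 14, Max = 50
Range = 50 - 14 = 36
Scaled = (x - min) / (max - min)
= (48 - 14) / 36
= 34 / 36
= 0.9444

0.9444


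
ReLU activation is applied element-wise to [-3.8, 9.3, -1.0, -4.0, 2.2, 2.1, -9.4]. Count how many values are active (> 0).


ReLU(x) = max(0, x) for each element:
ReLU(-3.8) = 0
ReLU(9.3) = 9.3
ReLU(-1.0) = 0
ReLU(-4.0) = 0
ReLU(2.2) = 2.2
ReLU(2.1) = 2.1
ReLU(-9.4) = 0
Active neurons (>0): 3

3


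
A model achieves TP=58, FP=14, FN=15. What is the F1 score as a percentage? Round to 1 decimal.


Precision = TP / (TP + FP) = 58 / 72 = 0.8056
Recall = TP / (TP + FN) = 58 / 73 = 0.7945
F1 = 2 * P * R / (P + R)
= 2 * 0.8056 * 0.7945 / (0.8056 + 0.7945)
= 1.2801 / 1.6001
= 0.8
As percentage: 80.0%

80.0


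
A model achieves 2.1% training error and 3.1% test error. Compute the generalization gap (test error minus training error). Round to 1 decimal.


Generalization gap = test_error - train_error
= 3.1 - 2.1
= 1.0%
A small gap suggests good generalization.

1.0


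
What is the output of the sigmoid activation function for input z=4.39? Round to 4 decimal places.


sigmoid(z) = 1 / (1 + exp(-z))
exp(-(4.39)) = exp(-4.39) = 0.0124
1 + 0.0124 = 1.0124
1 / 1.0124 = 0.9878

0.9878


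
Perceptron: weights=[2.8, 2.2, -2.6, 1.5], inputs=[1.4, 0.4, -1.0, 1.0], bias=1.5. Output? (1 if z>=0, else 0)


z = w . x + b
= 2.8*1.4 + 2.2*0.4 + -2.6*-1.0 + 1.5*1.0 + 1.5
= 3.92 + 0.88 + 2.6 + 1.5 + 1.5
= 8.9 + 1.5
= 10.4
Since z = 10.4 >= 0, output = 1

1


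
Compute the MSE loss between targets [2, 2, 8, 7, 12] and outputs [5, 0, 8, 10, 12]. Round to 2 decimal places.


Differences: [-3, 2, 0, -3, 0]
Squared errors: [9, 4, 0, 9, 0]
Sum of squared errors = 22
MSE = 22 / 5 = 4.40

4.40


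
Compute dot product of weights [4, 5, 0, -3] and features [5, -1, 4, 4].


Element-wise products:
4 * 5 = 20
5 * -1 = -5
0 * 4 = 0
-3 * 4 = -12
Sum = 20 + -5 + 0 + -12
= 3

3


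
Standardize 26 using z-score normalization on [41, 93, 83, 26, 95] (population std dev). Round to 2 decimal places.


Mean = (41 + 93 + 83 + 26 + 95) / 5 = 67.6
Variance = sum((x_i - mean)^2) / n = 814.24
Std = sqrt(814.24) = 28.5349
Z = (x - mean) / std
= (26 - 67.6) / 28.5349
= -41.6 / 28.5349
= -1.46

-1.46


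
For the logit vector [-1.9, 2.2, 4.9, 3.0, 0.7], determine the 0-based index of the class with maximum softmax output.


Softmax is a monotonic transformation, so it preserves the argmax.
We need to find the index of the maximum logit.
Index 0: -1.9
Index 1: 2.2
Index 2: 4.9
Index 3: 3.0
Index 4: 0.7
Maximum logit = 4.9 at index 2

2


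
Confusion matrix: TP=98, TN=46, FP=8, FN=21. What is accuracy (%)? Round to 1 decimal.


Accuracy = (TP + TN) / (TP + TN + FP + FN) * 100
= (98 + 46) / (98 + 46 + 8 + 21)
= 144 / 173
= 0.8324
= 83.2%

83.2


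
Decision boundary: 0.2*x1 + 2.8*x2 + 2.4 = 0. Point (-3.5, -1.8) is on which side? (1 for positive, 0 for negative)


Compute 0.2 * -3.5 + 2.8 * -1.8 + 2.4
= -0.7 + -5.04 + 2.4
= -3.34
Since -3.34 < 0, the point is on the negative side.

0


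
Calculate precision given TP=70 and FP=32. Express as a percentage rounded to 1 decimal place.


Precision = TP / (TP + FP) * 100
= 70 / (70 + 32)
= 70 / 102
= 0.6863
= 68.6%

68.6


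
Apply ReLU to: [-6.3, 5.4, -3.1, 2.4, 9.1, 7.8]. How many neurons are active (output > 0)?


ReLU(x) = max(0, x) for each element:
ReLU(-6.3) = 0
ReLU(5.4) = 5.4
ReLU(-3.1) = 0
ReLU(2.4) = 2.4
ReLU(9.1) = 9.1
ReLU(7.8) = 7.8
Active neurons (>0): 4

4


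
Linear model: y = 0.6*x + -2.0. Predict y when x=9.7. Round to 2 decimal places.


y = 0.6 * 9.7 + (-2.0)
= 5.82 + (-2.0)
= 3.82

3.82


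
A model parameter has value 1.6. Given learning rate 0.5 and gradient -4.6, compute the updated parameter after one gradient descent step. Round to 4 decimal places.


w_new = w_old - lr * gradient
= 1.6 - 0.5 * -4.6
= 1.6 - (-2.3)
= 3.9000

3.9000


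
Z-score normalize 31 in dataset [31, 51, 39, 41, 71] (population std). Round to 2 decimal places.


Mean = (31 + 51 + 39 + 41 + 71) / 5 = 46.6
Variance = sum((x_i - mean)^2) / n = 189.44
Std = sqrt(189.44) = 13.7637
Z = (x - mean) / std
= (31 - 46.6) / 13.7637
= -15.6 / 13.7637
= -1.13

-1.13


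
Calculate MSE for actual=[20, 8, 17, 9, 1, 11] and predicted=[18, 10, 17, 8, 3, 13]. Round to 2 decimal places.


Differences: [2, -2, 0, 1, -2, -2]
Squared errors: [4, 4, 0, 1, 4, 4]
Sum of squared errors = 17
MSE = 17 / 6 = 2.83

2.83


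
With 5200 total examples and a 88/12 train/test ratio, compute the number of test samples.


Train samples = 5200 * 88% = 4576
Test samples = 5200 - 4576
= 624

624


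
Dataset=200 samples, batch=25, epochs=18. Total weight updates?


Iterations per epoch = 200 / 25 = 8
Total updates = iterations_per_epoch * epochs
= 8 * 18
= 144

144


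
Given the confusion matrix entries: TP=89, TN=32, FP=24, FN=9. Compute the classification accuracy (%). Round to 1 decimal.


Accuracy = (TP + TN) / (TP + TN + FP + FN) * 100
= (89 + 32) / (89 + 32 + 24 + 9)
= 121 / 154
= 0.7857
= 78.6%

78.6


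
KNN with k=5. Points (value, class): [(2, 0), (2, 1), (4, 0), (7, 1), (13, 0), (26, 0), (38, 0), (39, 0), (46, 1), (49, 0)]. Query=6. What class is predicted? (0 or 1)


Distances from query 6:
Point 7 (class 1): distance = 1
Point 4 (class 0): distance = 2
Point 2 (class 0): distance = 4
Point 2 (class 1): distance = 4
Point 13 (class 0): distance = 7
K=5 nearest neighbors: classes = [1, 0, 0, 1, 0]
Votes for class 1: 2 / 5
Majority vote => class 0

0


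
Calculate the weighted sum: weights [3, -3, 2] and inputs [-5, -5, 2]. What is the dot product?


Element-wise products:
3 * -5 = -15
-3 * -5 = 15
2 * 2 = 4
Sum = -15 + 15 + 4
= 4

4


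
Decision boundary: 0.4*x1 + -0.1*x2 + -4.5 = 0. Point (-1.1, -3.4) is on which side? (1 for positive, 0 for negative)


Compute 0.4 * -1.1 + -0.1 * -3.4 + -4.5
= -0.44 + 0.34 + -4.5
= -4.6
Since -4.6 < 0, the point is on the negative side.

0


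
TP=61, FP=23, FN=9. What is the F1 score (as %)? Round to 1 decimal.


Precision = TP / (TP + FP) = 61 / 84 = 0.7262
Recall = TP / (TP + FN) = 61 / 70 = 0.8714
F1 = 2 * P * R / (P + R)
= 2 * 0.7262 * 0.8714 / (0.7262 + 0.8714)
= 1.2656 / 1.5976
= 0.7922
As percentage: 79.2%

79.2


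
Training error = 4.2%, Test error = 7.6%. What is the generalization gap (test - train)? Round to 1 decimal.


Generalization gap = test_error - train_error
= 7.6 - 4.2
= 3.4%
A moderate gap.

3.4


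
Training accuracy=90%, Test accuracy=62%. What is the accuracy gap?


Gap = train_accuracy - test_accuracy
= 90 - 62
= 28%
This large gap strongly indicates overfitting.

28


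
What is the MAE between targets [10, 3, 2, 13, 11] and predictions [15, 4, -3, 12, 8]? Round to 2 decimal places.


Absolute errors: [5, 1, 5, 1, 3]
Sum of absolute errors = 15
MAE = 15 / 5 = 3.00

3.00


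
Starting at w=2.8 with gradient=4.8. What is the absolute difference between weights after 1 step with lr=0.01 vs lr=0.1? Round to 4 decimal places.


With lr=0.01: w_new = 2.8 - 0.01 * 4.8 = 2.752
With lr=0.1: w_new = 2.8 - 0.1 * 4.8 = 2.32
Absolute difference = |2.752 - 2.32|
= 0.4320

0.4320


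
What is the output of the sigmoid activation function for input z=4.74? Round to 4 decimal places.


sigmoid(z) = 1 / (1 + exp(-z))
exp(-(4.74)) = exp(-4.74) = 0.0087
1 + 0.0087 = 1.0087
1 / 1.0087 = 0.9913

0.9913


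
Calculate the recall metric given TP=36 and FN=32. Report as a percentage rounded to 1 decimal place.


Recall = TP / (TP + FN) * 100
= 36 / (36 + 32)
= 36 / 68
= 0.5294
= 52.9%

52.9


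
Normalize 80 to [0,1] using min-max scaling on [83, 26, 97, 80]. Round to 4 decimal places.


Min = 26, Max = 97
Range = 97 - 26 = 71
Scaled = (x - min) / (max - min)
= (80 - 26) / 71
= 54 / 71
= 0.7606

0.7606


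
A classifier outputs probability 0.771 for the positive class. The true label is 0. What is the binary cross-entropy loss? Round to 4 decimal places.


For y=0: Loss = -log(1-p)
= -log(1 - 0.771)
= -log(0.229)
= -(-1.474)
= 1.4740

1.4740


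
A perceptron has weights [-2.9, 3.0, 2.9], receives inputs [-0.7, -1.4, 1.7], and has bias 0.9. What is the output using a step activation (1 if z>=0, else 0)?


z = w . x + b
= -2.9*-0.7 + 3.0*-1.4 + 2.9*1.7 + 0.9
= 2.03 + -4.2 + 4.93 + 0.9
= 2.76 + 0.9
= 3.66
Since z = 3.66 >= 0, output = 1

1


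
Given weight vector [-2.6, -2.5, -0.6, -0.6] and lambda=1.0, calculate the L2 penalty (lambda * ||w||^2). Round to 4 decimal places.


Squaring each weight:
(-2.6)^2 = 6.76
(-2.5)^2 = 6.25
(-0.6)^2 = 0.36
(-0.6)^2 = 0.36
Sum of squares = 13.73
Penalty = 1.0 * 13.73 = 13.7300

13.7300


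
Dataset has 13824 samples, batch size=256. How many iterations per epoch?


Iterations per epoch = dataset_size / batch_size
= 13824 / 256
= 54

54


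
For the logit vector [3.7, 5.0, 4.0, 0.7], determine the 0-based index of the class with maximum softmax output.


Softmax is a monotonic transformation, so it preserves the argmax.
We need to find the index of the maximum logit.
Index 0: 3.7
Index 1: 5.0
Index 2: 4.0
Index 3: 0.7
Maximum logit = 5.0 at index 1

1


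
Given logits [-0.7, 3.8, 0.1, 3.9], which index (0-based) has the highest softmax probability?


Softmax is a monotonic transformation, so it preserves the argmax.
We need to find the index of the maximum logit.
Index 0: -0.7
Index 1: 3.8
Index 2: 0.1
Index 3: 3.9
Maximum logit = 3.9 at index 3

3


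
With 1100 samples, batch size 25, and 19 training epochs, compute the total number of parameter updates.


Iterations per epoch = 1100 / 25 = 44
Total updates = iterations_per_epoch * epochs
= 44 * 19
= 836

836


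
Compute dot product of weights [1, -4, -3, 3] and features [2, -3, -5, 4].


Element-wise products:
1 * 2 = 2
-4 * -3 = 12
-3 * -5 = 15
3 * 4 = 12
Sum = 2 + 12 + 15 + 12
= 41

41


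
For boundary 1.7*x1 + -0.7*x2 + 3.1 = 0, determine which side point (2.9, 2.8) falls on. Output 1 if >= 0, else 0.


Compute 1.7 * 2.9 + -0.7 * 2.8 + 3.1
= 4.93 + -1.96 + 3.1
= 6.07
Since 6.07 >= 0, the point is on the positive side.

1


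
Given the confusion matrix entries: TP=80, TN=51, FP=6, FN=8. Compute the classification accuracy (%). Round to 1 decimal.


Accuracy = (TP + TN) / (TP + TN + FP + FN) * 100
= (80 + 51) / (80 + 51 + 6 + 8)
= 131 / 145
= 0.9034
= 90.3%

90.3


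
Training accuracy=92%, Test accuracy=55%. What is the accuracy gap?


Gap = train_accuracy - test_accuracy
= 92 - 55
= 37%
This large gap strongly indicates overfitting.

37


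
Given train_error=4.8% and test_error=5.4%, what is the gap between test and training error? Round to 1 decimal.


Generalization gap = test_error - train_error
= 5.4 - 4.8
= 0.6%
A small gap suggests good generalization.

0.6


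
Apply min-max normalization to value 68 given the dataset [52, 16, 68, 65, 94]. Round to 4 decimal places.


Min = 16, Max = 94
Range = 94 - 16 = 78
Scaled = (x - min) / (max - min)
= (68 - 16) / 78
= 52 / 78
= 0.6667

0.6667


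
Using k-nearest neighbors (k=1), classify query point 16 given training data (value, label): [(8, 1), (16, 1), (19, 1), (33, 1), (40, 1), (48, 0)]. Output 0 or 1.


Distances from query 16:
Point 16 (class 1): distance = 0
K=1 nearest neighbors: classes = [1]
Votes for class 1: 1 / 1
Majority vote => class 1

1


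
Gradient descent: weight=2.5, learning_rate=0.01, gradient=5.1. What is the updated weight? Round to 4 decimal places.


w_new = w_old - lr * gradient
= 2.5 - 0.01 * 5.1
= 2.5 - (0.051)
= 2.4490

2.4490


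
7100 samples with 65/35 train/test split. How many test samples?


Train samples = 7100 * 65% = 4615
Test samples = 7100 - 4615
= 2485

2485


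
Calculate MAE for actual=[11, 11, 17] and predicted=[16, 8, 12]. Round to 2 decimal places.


Absolute errors: [5, 3, 5]
Sum of absolute errors = 13
MAE = 13 / 3 = 4.33

4.33


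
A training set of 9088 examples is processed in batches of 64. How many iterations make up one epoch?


Iterations per epoch = dataset_size / batch_size
= 9088 / 64
= 142

142


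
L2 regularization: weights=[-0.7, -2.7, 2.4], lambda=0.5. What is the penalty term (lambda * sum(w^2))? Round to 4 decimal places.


Squaring each weight:
(-0.7)^2 = 0.49
(-2.7)^2 = 7.29
2.4^2 = 5.76
Sum of squares = 13.54
Penalty = 0.5 * 13.54 = 6.7700

6.7700


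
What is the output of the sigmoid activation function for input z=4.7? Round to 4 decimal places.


sigmoid(z) = 1 / (1 + exp(-z))
exp(-(4.7)) = exp(-4.7) = 0.0091
1 + 0.0091 = 1.0091
1 / 1.0091 = 0.9910

0.9910


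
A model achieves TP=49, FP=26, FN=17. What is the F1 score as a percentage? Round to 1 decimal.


Precision = TP / (TP + FP) = 49 / 75 = 0.6533
Recall = TP / (TP + FN) = 49 / 66 = 0.7424
F1 = 2 * P * R / (P + R)
= 2 * 0.6533 * 0.7424 / (0.6533 + 0.7424)
= 0.9701 / 1.3958
= 0.695
As percentage: 69.5%

69.5


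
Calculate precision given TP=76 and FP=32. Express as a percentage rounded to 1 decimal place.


Precision = TP / (TP + FP) * 100
= 76 / (76 + 32)
= 76 / 108
= 0.7037
= 70.4%

70.4


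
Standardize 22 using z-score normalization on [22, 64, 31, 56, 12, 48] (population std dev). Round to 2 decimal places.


Mean = (22 + 64 + 31 + 56 + 12 + 48) / 6 = 38.8333
Variance = sum((x_i - mean)^2) / n = 346.1389
Std = sqrt(346.1389) = 18.6048
Z = (x - mean) / std
= (22 - 38.8333) / 18.6048
= -16.8333 / 18.6048
= -0.90

-0.90


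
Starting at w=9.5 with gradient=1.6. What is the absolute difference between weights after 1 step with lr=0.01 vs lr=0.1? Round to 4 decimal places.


With lr=0.01: w_new = 9.5 - 0.01 * 1.6 = 9.484
With lr=0.1: w_new = 9.5 - 0.1 * 1.6 = 9.34
Absolute difference = |9.484 - 9.34|
= 0.1440

0.1440


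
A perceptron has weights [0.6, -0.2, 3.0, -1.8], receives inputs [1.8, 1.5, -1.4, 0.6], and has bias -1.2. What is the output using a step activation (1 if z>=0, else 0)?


z = w . x + b
= 0.6*1.8 + -0.2*1.5 + 3.0*-1.4 + -1.8*0.6 + -1.2
= 1.08 + -0.3 + -4.2 + -1.08 + -1.2
= -4.5 + -1.2
= -5.7
Since z = -5.7 < 0, output = 0

0


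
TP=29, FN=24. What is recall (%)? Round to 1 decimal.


Recall = TP / (TP + FN) * 100
= 29 / (29 + 24)
= 29 / 53
= 0.5472
= 54.7%

54.7


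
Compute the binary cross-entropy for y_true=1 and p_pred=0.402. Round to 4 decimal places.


For y=1: Loss = -log(p)
= -log(0.402)
= -(-0.9113)
= 0.9113

0.9113


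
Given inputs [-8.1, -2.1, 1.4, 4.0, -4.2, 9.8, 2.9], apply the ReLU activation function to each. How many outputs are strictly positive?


ReLU(x) = max(0, x) for each element:
ReLU(-8.1) = 0
ReLU(-2.1) = 0
ReLU(1.4) = 1.4
ReLU(4.0) = 4.0
ReLU(-4.2) = 0
ReLU(9.8) = 9.8
ReLU(2.9) = 2.9
Active neurons (>0): 4

4


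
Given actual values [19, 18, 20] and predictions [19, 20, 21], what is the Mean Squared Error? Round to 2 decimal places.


Differences: [0, -2, -1]
Squared errors: [0, 4, 1]
Sum of squared errors = 5
MSE = 5 / 3 = 1.67

1.67


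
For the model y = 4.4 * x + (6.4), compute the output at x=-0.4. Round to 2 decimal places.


y = 4.4 * -0.4 + (6.4)
= -1.76 + (6.4)
= 4.64

4.64


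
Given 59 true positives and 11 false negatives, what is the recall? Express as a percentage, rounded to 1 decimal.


Recall = TP / (TP + FN) * 100
= 59 / (59 + 11)
= 59 / 70
= 0.8429
= 84.3%

84.3


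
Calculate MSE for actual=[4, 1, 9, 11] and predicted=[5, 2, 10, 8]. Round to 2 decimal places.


Differences: [-1, -1, -1, 3]
Squared errors: [1, 1, 1, 9]
Sum of squared errors = 12
MSE = 12 / 4 = 3.00

3.00


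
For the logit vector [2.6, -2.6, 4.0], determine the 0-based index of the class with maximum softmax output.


Softmax is a monotonic transformation, so it preserves the argmax.
We need to find the index of the maximum logit.
Index 0: 2.6
Index 1: -2.6
Index 2: 4.0
Maximum logit = 4.0 at index 2

2


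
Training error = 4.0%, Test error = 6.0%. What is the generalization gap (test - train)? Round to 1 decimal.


Generalization gap = test_error - train_error
= 6.0 - 4.0
= 2.0%
A moderate gap.

2.0


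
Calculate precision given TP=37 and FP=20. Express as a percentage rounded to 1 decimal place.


Precision = TP / (TP + FP) * 100
= 37 / (37 + 20)
= 37 / 57
= 0.6491
= 64.9%

64.9


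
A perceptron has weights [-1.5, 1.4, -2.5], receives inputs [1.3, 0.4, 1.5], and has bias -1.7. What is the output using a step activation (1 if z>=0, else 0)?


z = w . x + b
= -1.5*1.3 + 1.4*0.4 + -2.5*1.5 + -1.7
= -1.95 + 0.56 + -3.75 + -1.7
= -5.14 + -1.7
= -6.84
Since z = -6.84 < 0, output = 0

0


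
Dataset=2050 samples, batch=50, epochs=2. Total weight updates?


Iterations per epoch = 2050 / 50 = 41
Total updates = iterations_per_epoch * epochs
= 41 * 2
= 82

82


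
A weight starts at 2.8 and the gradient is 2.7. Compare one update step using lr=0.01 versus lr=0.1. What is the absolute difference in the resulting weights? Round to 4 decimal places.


With lr=0.01: w_new = 2.8 - 0.01 * 2.7 = 2.773
With lr=0.1: w_new = 2.8 - 0.1 * 2.7 = 2.53
Absolute difference = |2.773 - 2.53|
= 0.2430

0.2430


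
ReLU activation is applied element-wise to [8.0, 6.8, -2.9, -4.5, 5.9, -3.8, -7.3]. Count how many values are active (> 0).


ReLU(x) = max(0, x) for each element:
ReLU(8.0) = 8.0
ReLU(6.8) = 6.8
ReLU(-2.9) = 0
ReLU(-4.5) = 0
ReLU(5.9) = 5.9
ReLU(-3.8) = 0
ReLU(-7.3) = 0
Active neurons (>0): 3

3


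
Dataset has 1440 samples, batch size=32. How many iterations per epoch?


Iterations per epoch = dataset_size / batch_size
= 1440 / 32
= 45

45


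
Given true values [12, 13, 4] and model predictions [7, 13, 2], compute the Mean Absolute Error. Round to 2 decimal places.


Absolute errors: [5, 0, 2]
Sum of absolute errors = 7
MAE = 7 / 3 = 2.33

2.33


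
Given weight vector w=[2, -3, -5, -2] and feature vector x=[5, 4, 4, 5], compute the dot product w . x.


Element-wise products:
2 * 5 = 10
-3 * 4 = -12
-5 * 4 = -20
-2 * 5 = -10
Sum = 10 + -12 + -20 + -10
= -32

-32


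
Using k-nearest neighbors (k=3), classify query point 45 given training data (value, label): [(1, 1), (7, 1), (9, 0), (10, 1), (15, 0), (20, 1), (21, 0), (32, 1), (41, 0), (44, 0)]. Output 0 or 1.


Distances from query 45:
Point 44 (class 0): distance = 1
Point 41 (class 0): distance = 4
Point 32 (class 1): distance = 13
K=3 nearest neighbors: classes = [0, 0, 1]
Votes for class 1: 1 / 3
Majority vote => class 0

0


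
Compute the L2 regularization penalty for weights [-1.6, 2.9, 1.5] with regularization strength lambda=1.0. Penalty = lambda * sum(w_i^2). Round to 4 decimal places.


Squaring each weight:
(-1.6)^2 = 2.56
2.9^2 = 8.41
1.5^2 = 2.25
Sum of squares = 13.22
Penalty = 1.0 * 13.22 = 13.2200

13.2200


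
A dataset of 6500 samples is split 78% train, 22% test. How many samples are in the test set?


Train samples = 6500 * 78% = 5070
Test samples = 6500 - 5070
= 1430

1430


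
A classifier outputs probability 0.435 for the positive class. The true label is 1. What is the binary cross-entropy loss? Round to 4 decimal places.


For y=1: Loss = -log(p)
= -log(0.435)
= -(-0.8324)
= 0.8324

0.8324


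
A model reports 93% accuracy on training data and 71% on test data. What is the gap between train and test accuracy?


Gap = train_accuracy - test_accuracy
= 93 - 71
= 22%
This large gap strongly indicates overfitting.

22
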